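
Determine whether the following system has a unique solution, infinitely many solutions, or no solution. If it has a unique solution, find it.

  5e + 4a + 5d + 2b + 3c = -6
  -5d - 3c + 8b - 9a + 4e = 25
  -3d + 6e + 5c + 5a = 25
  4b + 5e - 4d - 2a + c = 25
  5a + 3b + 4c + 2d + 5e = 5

infinitely many solutions

Row-reduce:
R1 ← R1 / (4).
R2 ← R2 + 9·R1.
R3 ← R3 − 5·R1.
R4 ← R4 + 2·R1.
R5 ← R5 − 5·R1.
R2 ← R2 / (25/2).
R1 ← R1 − 1/2·R2.
R3 ← R3 + 5/2·R2.
R4 ← R4 − 5·R2.
R5 ← R5 − 1/2·R2.
R3 ← R3 / (2).
R1 ← R1 − 3/5·R3.
R2 ← R2 − 3/10·R3.
R4 ← R4 − 1·R3.
R5 ← R5 − 1/10·R3.
Swap R4 and R5.
R4 ← R4 / (-41/10).
R1 ← R1 − 17/5·R4.
R2 ← R2 − 17/10·R4.
R3 ← R3 + 4·R4.
Rank is 4 with 5 unknowns, leaving e free.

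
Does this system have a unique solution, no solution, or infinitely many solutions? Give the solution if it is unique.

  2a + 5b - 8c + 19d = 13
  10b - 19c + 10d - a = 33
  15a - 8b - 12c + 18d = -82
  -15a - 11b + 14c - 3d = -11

Row-reduce the augmented matrix:
R1 ← R1 / (2).
R2 ← R2 + 1·R1.
R3 ← R3 − 15·R1.
R4 ← R4 + 15·R1.
R2 ← R2 / (25/2).
R1 ← R1 − 5/2·R2.
R3 ← R3 + 91/2·R2.
R4 ← R4 − 53/2·R2.
R3 ← R3 / (-893/25).
R1 ← R1 − 3/5·R3.
R2 ← R2 + 46/25·R3.
R4 ← R4 − 69/25·R3.
R4 ← R4 / (83964/893).
R1 ← R1 − 4198/893·R4.
R2 ← R2 − 3855/893·R4.
R3 ← R3 − 1338/893·R4.
Reading off the reduced rows gives a = -2, b = 5, c = 1, d = 0.

a = -2, b = 5, c = 1, d = 0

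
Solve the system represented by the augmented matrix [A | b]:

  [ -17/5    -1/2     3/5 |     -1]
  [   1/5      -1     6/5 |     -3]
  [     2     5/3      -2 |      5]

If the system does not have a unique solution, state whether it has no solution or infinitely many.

no solution

Row-reduce:
R1 ← R1 / (-17/5).
R2 ← R2 − 1/5·R1.
R3 ← R3 − 2·R1.
R2 ← R2 / (-35/34).
R1 ← R1 − 5/34·R2.
R3 ← R3 − 70/51·R2.
Row 3 reduces to 0 = 1/3, a contradiction. The system is inconsistent.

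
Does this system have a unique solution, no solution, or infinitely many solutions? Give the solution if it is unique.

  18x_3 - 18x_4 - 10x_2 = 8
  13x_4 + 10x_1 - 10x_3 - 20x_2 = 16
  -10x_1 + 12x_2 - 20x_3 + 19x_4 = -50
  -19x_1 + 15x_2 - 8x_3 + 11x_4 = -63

Row-reduce the augmented matrix:
Swap R1 and R2.
R1 ← R1 / (10).
R3 ← R3 + 10·R1.
R4 ← R4 + 19·R1.
R2 ← R2 / (-10).
R1 ← R1 + 2·R2.
R3 ← R3 + 8·R2.
R4 ← R4 + 23·R2.
R3 ← R3 / (-222/5).
R1 ← R1 + 23/5·R3.
R2 ← R2 + 9/5·R3.
R4 ← R4 + 342/5·R3.
R4 ← R4 / (2079/370).
R1 ← R1 − 103/1110·R4.
R2 ← R2 + 3/37·R4.
R3 ← R3 + 116/111·R4.
Reading off the reduced rows gives x_1 = 4, x_2 = 1, x_3 = 3, x_4 = 2.

x_1 = 4, x_2 = 1, x_3 = 3, x_4 = 2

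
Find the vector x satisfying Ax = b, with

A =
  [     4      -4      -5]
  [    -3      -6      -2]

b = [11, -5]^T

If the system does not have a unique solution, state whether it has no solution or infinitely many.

Row-reduce:
R1 ← R1 / (4).
R2 ← R2 + 3·R1.
R2 ← R2 / (-9).
R1 ← R1 + 1·R2.
Rank is 2 with 3 unknowns, leaving x_3 free.

infinitely many solutions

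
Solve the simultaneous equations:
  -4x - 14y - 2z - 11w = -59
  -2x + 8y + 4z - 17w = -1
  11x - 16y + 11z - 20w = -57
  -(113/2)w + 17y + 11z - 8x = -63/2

Row-reduce:
R1 ← R1 / (-4).
R2 ← R2 + 2·R1.
R3 ← R3 − 11·R1.
R4 ← R4 + 8·R1.
R2 ← R2 / (15).
R1 ← R1 − 7/2·R2.
R3 ← R3 + 109/2·R2.
R4 ← R4 − 45·R2.
R3 ← R3 / (71/3).
R1 ← R1 + 2/3·R3.
R2 ← R2 − 1/3·R3.
Row 4 reduces to 0 = 1, a contradiction. The system is inconsistent.

no solution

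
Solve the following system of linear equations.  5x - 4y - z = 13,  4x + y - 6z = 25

Row-reduce:
R1 ← R1 / (5).
R2 ← R2 − 4·R1.
R2 ← R2 / (21/5).
R1 ← R1 + 4/5·R2.
Rank is 2 with 3 unknowns, leaving z free.

infinitely many solutions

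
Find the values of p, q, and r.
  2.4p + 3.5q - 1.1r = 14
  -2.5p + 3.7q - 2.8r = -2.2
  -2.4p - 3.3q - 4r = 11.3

p = 5, q = -1, r = -5

Row-reduce the augmented matrix:
R1 ← R1 / (12/5).
R2 ← R2 + 5/2·R1.
R3 ← R3 + 12/5·R1.
R2 ← R2 / (1763/240).
R1 ← R1 − 35/24·R2.
R3 ← R3 − 1/5·R2.
R3 ← R3 / (-88019/17630).
R1 ← R1 − 573/1763·R3.
R2 ← R2 + 947/1763·R3.
Reading off the reduced rows gives p = 5, q = -1, r = -5.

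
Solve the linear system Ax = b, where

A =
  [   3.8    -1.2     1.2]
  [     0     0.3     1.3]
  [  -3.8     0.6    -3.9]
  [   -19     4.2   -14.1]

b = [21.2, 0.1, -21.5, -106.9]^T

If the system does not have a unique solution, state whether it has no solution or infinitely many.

x_1 = 4, x_2 = -4, x_3 = 1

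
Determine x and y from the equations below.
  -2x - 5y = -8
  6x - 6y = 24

x = 4, y = 0

Row-reduce the augmented matrix:
R1 ← R1 / (-2).
R2 ← R2 − 6·R1.
R2 ← R2 / (-21).
R1 ← R1 − 5/2·R2.
Reading off the reduced rows gives x = 4, y = 0.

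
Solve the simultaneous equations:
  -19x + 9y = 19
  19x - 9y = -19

infinitely many solutions

Row-reduce:
R1 ← R1 / (-19).
R2 ← R2 − 19·R1.
Rank is 1 with 2 unknowns, leaving y free.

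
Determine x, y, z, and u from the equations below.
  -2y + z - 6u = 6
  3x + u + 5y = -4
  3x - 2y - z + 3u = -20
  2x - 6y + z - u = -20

x = -4, y = 2, z = -2, u = -2

Row-reduce the augmented matrix:
Swap R1 and R2.
R1 ← R1 / (3).
R3 ← R3 − 3·R1.
R4 ← R4 − 2·R1.
R2 ← R2 / (-2).
R1 ← R1 − 5/3·R2.
R3 ← R3 + 7·R2.
R4 ← R4 + 28/3·R2.
R3 ← R3 / (-9/2).
R1 ← R1 − 5/6·R3.
R2 ← R2 + 1/2·R3.
R4 ← R4 + 11/3·R3.
R4 ← R4 / (205/27).
R1 ← R1 + 11/27·R4.
R2 ← R2 − 4/9·R4.
R3 ← R3 + 46/9·R4.
Reading off the reduced rows gives x = -4, y = 2, z = -2, u = -2.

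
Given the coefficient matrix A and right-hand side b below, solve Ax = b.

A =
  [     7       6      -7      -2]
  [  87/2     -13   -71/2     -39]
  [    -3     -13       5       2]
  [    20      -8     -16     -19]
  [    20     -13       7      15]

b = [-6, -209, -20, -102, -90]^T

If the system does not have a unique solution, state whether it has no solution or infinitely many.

Row-reduce:
R1 ← R1 / (7).
R2 ← R2 − 87/2·R1.
R3 ← R3 + 3·R1.
R4 ← R4 − 20·R1.
R5 ← R5 − 20·R1.
R2 ← R2 / (-352/7).
R1 ← R1 − 6/7·R2.
R3 ← R3 + 73/7·R2.
R4 ← R4 + 176/7·R2.
R5 ← R5 + 211/7·R2.
R3 ← R3 / (15/44).
R1 ← R1 + 19/22·R3.
R2 ← R2 + 7/44·R3.
R5 ← R5 − 977/44·R3.
Swap R4 and R5.
R4 ← R4 / (-23803/60).
R1 ← R1 − 967/60·R4.
R2 ← R2 − 109/30·R4.
R3 ← R3 − 1171/60·R4.
Row 5 reduces to 0 = 1, a contradiction. The system is inconsistent.

no solution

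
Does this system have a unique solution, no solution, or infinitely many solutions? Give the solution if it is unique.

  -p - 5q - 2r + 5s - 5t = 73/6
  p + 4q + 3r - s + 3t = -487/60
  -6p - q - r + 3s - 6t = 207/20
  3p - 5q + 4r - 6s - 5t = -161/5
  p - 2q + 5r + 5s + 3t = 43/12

p = -5/3, q = -1/2, r = -9/4, s = 11/5, t = 3/2

Row-reduce the augmented matrix:
R1 ← R1 / (-1).
R2 ← R2 − 1·R1.
R3 ← R3 + 6·R1.
R4 ← R4 − 3·R1.
R5 ← R5 − 1·R1.
R2 ← R2 / (-1).
R1 ← R1 − 5·R2.
R3 ← R3 − 29·R2.
R4 ← R4 + 20·R2.
R5 ← R5 + 7·R2.
R3 ← R3 / (40).
R1 ← R1 − 7·R3.
R2 ← R2 + 1·R3.
R4 ← R4 + 22·R3.
R5 ← R5 + 4·R3.
R4 ← R4 / (-441/20).
R1 ← R1 + 23/40·R4.
R2 ← R2 + 71/40·R4.
R3 ← R3 − 89/40·R4.
R5 ← R5 + 91/10·R4.
R5 ← R5 / (508/63).
R1 ← R1 − 404/441·R5.
R2 ← R2 − 461/441·R5.
R3 ← R3 + 317/441·R5.
R4 ← R4 + 26/441·R5.
Reading off the reduced rows gives p = -5/3, q = -1/2, r = -9/4, s = 11/5, t = 3/2.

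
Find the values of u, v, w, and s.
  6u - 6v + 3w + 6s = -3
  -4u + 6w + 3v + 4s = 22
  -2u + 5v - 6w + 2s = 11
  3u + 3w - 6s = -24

u = -3, v = 0, w = 0, s = 5/2

Row-reduce the augmented matrix:
R1 ← R1 / (6).
R2 ← R2 + 4·R1.
R3 ← R3 + 2·R1.
R4 ← R4 − 3·R1.
R2 ← R2 / (-1).
R1 ← R1 + 1·R2.
R3 ← R3 − 3·R2.
R4 ← R4 − 3·R2.
R3 ← R3 / (19).
R1 ← R1 + 15/2·R3.
R2 ← R2 + 8·R3.
R4 ← R4 − 51/2·R3.
R4 ← R4 / (-429/19).
R1 ← R1 − 77/19·R4.
R2 ← R2 − 72/19·R4.
R3 ← R3 − 28/19·R4.
Reading off the reduced rows gives u = -3, v = 0, w = 0, s = 5/2.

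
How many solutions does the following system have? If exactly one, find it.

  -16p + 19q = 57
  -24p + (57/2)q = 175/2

no solution

Row-reduce:
R1 ← R1 / (-16).
R2 ← R2 + 24·R1.
Row 2 reduces to 0 = 2, a contradiction. The system is inconsistent.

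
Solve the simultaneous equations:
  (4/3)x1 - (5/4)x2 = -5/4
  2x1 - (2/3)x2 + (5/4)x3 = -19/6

Row-reduce:
R1 ← R1 / (4/3).
R2 ← R2 − 2·R1.
R2 ← R2 / (29/24).
R1 ← R1 + 15/16·R2.
Rank is 2 with 3 unknowns, leaving x3 free.

infinitely many solutions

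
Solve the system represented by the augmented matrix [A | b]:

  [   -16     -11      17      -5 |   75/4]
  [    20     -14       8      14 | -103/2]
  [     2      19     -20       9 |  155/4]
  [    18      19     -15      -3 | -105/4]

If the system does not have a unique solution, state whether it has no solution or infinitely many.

x_1 = -11/4, x_2 = 3/2, x_3 = 0, x_4 = 7/4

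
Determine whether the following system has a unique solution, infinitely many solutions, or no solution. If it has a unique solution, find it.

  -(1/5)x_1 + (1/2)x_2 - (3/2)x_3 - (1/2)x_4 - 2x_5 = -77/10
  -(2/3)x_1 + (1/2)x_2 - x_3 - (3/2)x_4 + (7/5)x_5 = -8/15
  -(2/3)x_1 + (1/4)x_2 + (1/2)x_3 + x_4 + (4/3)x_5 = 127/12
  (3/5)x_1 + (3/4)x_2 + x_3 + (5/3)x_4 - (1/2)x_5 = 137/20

Row-reduce:
R1 ← R1 / (-1/5).
R2 ← R2 + 2/3·R1.
R3 ← R3 + 2/3·R1.
R4 ← R4 − 3/5·R1.
R2 ← R2 / (-7/6).
R1 ← R1 + 5/2·R2.
R3 ← R3 + 17/12·R2.
R4 ← R4 − 9/4·R2.
R3 ← R3 / (9/14).
R1 ← R1 + 15/14·R3.
R2 ← R2 + 24/7·R3.
R4 ← R4 − 59/14·R3.
R4 ← R4 / (-47/3).
R1 ← R1 − 25/4·R4.
R2 ← R2 − 13·R4.
R3 ← R3 − 23/6·R4.
Rank is 4 with 5 unknowns, leaving x_5 free.

infinitely many solutions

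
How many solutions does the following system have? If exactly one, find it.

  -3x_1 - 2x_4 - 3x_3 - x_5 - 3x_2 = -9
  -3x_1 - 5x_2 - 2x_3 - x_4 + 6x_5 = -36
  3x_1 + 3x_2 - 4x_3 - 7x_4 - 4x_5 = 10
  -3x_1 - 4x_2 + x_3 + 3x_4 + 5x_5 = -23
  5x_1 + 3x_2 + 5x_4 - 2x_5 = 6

Row-reduce:
R1 ← R1 / (-3).
R2 ← R2 + 3·R1.
R3 ← R3 − 3·R1.
R4 ← R4 + 3·R1.
R5 ← R5 − 5·R1.
R2 ← R2 / (-2).
R1 ← R1 − 1·R2.
R4 ← R4 + 1·R2.
R5 ← R5 + 2·R2.
R3 ← R3 / (-7).
R1 ← R1 − 3/2·R3.
R2 ← R2 + 1/2·R3.
R4 ← R4 − 7/2·R3.
R5 ← R5 + 6·R3.
Swap R4 and R5.
R4 ← R4 / (176/21).
R1 ← R1 + 16/21·R4.
R2 ← R2 − 1/7·R4.
R3 ← R3 − 9/7·R4.
Rank is 4 with 5 unknowns, leaving x_5 free.

infinitely many solutions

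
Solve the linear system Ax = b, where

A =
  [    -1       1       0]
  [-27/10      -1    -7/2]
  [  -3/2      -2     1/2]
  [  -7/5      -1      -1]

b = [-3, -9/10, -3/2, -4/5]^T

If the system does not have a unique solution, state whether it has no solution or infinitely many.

Row-reduce the augmented matrix:
R1 ← R1 / (-1).
R2 ← R2 + 27/10·R1.
R3 ← R3 + 3/2·R1.
R4 ← R4 + 7/5·R1.
R2 ← R2 / (-37/10).
R1 ← R1 + 1·R2.
R3 ← R3 + 7/2·R2.
R4 ← R4 + 12/5·R2.
R3 ← R3 / (141/37).
R1 ← R1 − 35/37·R3.
R2 ← R2 − 35/37·R3.
R4 ← R4 − 47/37·R3.
R4 reduces to 0 = 0, so the extra equation is consistent.
Reading off the reduced rows gives x_1 = 2, x_2 = -1, x_3 = -1.

x_1 = 2, x_2 = -1, x_3 = -1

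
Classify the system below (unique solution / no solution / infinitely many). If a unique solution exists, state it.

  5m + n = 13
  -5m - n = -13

Row-reduce:
R1 ← R1 / (5).
R2 ← R2 + 5·R1.
Rank is 1 with 2 unknowns, leaving n free.

infinitely many solutions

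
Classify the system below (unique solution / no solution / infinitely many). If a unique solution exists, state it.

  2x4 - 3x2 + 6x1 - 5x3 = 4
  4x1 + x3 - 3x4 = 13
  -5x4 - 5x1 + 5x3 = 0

Row-reduce:
R1 ← R1 / (6).
R2 ← R2 − 4·R1.
R3 ← R3 + 5·R1.
R2 ← R2 / (2).
R1 ← R1 + 1/2·R2.
R3 ← R3 + 5/2·R2.
R3 ← R3 / (25/4).
R1 ← R1 − 1/4·R3.
R2 ← R2 − 13/6·R3.
Rank is 3 with 4 unknowns, leaving x4 free.

infinitely many solutions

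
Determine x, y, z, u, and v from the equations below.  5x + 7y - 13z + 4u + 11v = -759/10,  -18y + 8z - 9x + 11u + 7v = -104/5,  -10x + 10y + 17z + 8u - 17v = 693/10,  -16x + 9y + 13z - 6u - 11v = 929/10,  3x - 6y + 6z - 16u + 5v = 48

x = -1, y = 0, z = 5/2, u = -3, v = -12/5

Row-reduce the augmented matrix:
R1 ← R1 / (5).
R2 ← R2 + 9·R1.
R3 ← R3 + 10·R1.
R4 ← R4 + 16·R1.
R5 ← R5 − 3·R1.
R2 ← R2 / (-27/5).
R1 ← R1 − 7/5·R2.
R3 ← R3 − 24·R2.
R4 ← R4 − 157/5·R2.
R5 ← R5 + 51/5·R2.
R3 ← R3 / (-697/9).
R1 ← R1 + 178/27·R3.
R2 ← R2 − 77/27·R3.
R4 ← R4 + 3190/27·R3.
R5 ← R5 − 386/9·R3.
R4 ← R4 / (-73567/2091).
R1 ← R1 + 5707/2091·R4.
R2 ← R2 − 413/2091·R4.
R3 ← R3 + 872/697·R4.
R5 ← R5 − 613/697·R4.
R5 ← R5 / (1197535/73567).
R1 ← R1 + 3934/5659·R5.
R2 ← R2 + 32728/73567·R5.
R3 ← R3 + 93555/73567·R5.
R4 ← R4 − 19457/73567·R5.
Reading off the reduced rows gives x = -1, y = 0, z = 5/2, u = -3, v = -12/5.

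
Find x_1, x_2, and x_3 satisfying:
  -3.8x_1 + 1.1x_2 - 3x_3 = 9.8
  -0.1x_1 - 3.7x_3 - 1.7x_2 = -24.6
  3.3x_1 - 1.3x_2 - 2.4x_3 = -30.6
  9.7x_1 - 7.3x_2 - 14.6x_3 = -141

x_1 = -4, x_2 = 6, x_3 = 4

Row-reduce the augmented matrix:
R1 ← R1 / (-19/5).
R2 ← R2 + 1/10·R1.
R3 ← R3 − 33/10·R1.
R4 ← R4 − 97/10·R1.
R2 ← R2 / (-657/380).
R1 ← R1 + 11/38·R2.
R3 ← R3 + 131/380·R2.
R4 ← R4 + 1707/380·R2.
R3 ← R3 / (-28141/6570).
R1 ← R1 − 917/657·R3.
R2 ← R2 − 1376/657·R3.
R4 ← R4 + 28141/2190·R3.
R4 reduces to 0 = 0, so the extra equation is consistent.
Reading off the reduced rows gives x_1 = -4, x_2 = 6, x_3 = 4.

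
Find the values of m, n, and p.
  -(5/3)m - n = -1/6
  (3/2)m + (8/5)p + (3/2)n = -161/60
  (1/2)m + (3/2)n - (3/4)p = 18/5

m = -4/5, n = 3/2, p = -7/3

Row-reduce the augmented matrix:
R1 ← R1 / (-5/3).
R2 ← R2 − 3/2·R1.
R3 ← R3 − 1/2·R1.
R2 ← R2 / (3/5).
R1 ← R1 − 3/5·R2.
R3 ← R3 − 6/5·R2.
R3 ← R3 / (-79/20).
R1 ← R1 + 8/5·R3.
R2 ← R2 − 8/3·R3.
Reading off the reduced rows gives m = -4/5, n = 3/2, p = -7/3.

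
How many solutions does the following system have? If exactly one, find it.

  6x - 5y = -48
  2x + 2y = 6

Row-reduce the augmented matrix:
R1 ← R1 / (6).
R2 ← R2 − 2·R1.
R2 ← R2 / (11/3).
R1 ← R1 + 5/6·R2.
Reading off the reduced rows gives x = -3, y = 6.

x = -3, y = 6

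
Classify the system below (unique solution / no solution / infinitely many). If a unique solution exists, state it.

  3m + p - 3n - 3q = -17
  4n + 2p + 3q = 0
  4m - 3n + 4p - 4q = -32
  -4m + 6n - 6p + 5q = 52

m = -2, n = 4, p = -5, q = -2

Row-reduce the augmented matrix:
R1 ← R1 / (3).
R3 ← R3 − 4·R1.
R4 ← R4 + 4·R1.
R2 ← R2 / (4).
R1 ← R1 + 1·R2.
R3 ← R3 − 1·R2.
R4 ← R4 − 2·R2.
R3 ← R3 / (13/6).
R1 ← R1 − 5/6·R3.
R2 ← R2 − 1/2·R3.
R4 ← R4 + 17/3·R3.
R4 ← R4 / (-32/13).
R1 ← R1 − 1/26·R4.
R2 ← R2 − 12/13·R4.
R3 ← R3 + 9/26·R4.
Reading off the reduced rows gives m = -2, n = 4, p = -5, q = -2.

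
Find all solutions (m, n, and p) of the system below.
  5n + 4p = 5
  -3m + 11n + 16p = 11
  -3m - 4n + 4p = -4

Row-reduce:
Swap R1 and R2.
R1 ← R1 / (-3).
R3 ← R3 + 3·R1.
R2 ← R2 / (5).
R1 ← R1 + 11/3·R2.
R3 ← R3 + 15·R2.
Rank is 2 with 3 unknowns, leaving p free.

infinitely many solutions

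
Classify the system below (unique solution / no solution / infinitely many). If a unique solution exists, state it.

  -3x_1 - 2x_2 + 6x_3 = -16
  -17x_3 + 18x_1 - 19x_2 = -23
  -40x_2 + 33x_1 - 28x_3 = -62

infinitely many solutions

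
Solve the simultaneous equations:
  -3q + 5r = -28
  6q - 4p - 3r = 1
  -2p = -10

p = 5, q = 1, r = -5

Row-reduce the augmented matrix:
Swap R1 and R2.
R1 ← R1 / (-4).
R3 ← R3 + 2·R1.
R2 ← R2 / (-3).
R1 ← R1 + 3/2·R2.
R3 ← R3 + 3·R2.
R3 ← R3 / (-7/2).
R1 ← R1 + 7/4·R3.
R2 ← R2 + 5/3·R3.
Reading off the reduced rows gives p = 5, q = 1, r = -5.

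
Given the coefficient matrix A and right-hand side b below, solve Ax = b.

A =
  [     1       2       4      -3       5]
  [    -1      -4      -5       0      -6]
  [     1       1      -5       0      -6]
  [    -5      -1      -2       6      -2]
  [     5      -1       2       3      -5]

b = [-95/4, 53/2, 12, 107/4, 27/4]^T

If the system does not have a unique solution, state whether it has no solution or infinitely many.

Row-reduce the augmented matrix:
R2 ← R2 + 1·R1.
R3 ← R3 − 1·R1.
R4 ← R4 + 5·R1.
R5 ← R5 − 5·R1.
R2 ← R2 / (-2).
R1 ← R1 − 2·R2.
R3 ← R3 + 1·R2.
R4 ← R4 − 9·R2.
R5 ← R5 + 11·R2.
R3 ← R3 / (-17/2).
R1 ← R1 − 3·R3.
R2 ← R2 − 1/2·R3.
R4 ← R4 − 27/2·R3.
R5 ← R5 + 25/2·R3.
R4 ← R4 / (-261/17).
R1 ← R1 + 75/17·R4.
R2 ← R2 − 30/17·R4.
R3 ← R3 + 9/17·R4.
R5 ← R5 − 474/17·R4.
R5 ← R5 / (-500/87).
R1 ← R1 + 20/87·R5.
R2 ← R2 − 8/87·R5.
R3 ← R3 − 34/29·R5.
R4 ← R4 + 31/261·R5.
Reading off the reduced rows gives x_1 = -9/4, x_2 = -2, x_3 = -1/4, x_4 = 4/3, x_5 = -5/2.

x_1 = -9/4, x_2 = -2, x_3 = -1/4, x_4 = 4/3, x_5 = -5/2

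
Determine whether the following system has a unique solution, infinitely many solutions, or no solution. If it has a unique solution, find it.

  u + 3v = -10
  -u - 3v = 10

infinitely many solutions

Row-reduce:
R2 ← R2 + 1·R1.
Rank is 1 with 2 unknowns, leaving v free.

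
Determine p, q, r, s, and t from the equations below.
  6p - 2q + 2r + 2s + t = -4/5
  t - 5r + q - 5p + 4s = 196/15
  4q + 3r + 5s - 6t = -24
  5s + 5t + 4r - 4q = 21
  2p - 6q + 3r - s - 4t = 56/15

p = -4/3, q = -3, r = -1, s = 3/5, t = 2

Row-reduce the augmented matrix:
R1 ← R1 / (6).
R2 ← R2 + 5·R1.
R5 ← R5 − 2·R1.
R2 ← R2 / (-2/3).
R1 ← R1 + 1/3·R2.
R3 ← R3 − 4·R2.
R4 ← R4 + 4·R2.
R5 ← R5 + 16/3·R2.
R3 ← R3 / (-17).
R1 ← R1 − 2·R3.
R2 ← R2 − 5·R3.
R4 ← R4 − 24·R3.
R5 ← R5 − 29·R3.
R4 ← R4 / (443/17).
R1 ← R1 − 71/34·R4.
R2 ← R2 − 101/34·R4.
R3 ← R3 + 39/17·R4.
R5 ← R5 − 332/17·R4.
R5 ← R5 / (-4990/443).
R1 ← R1 + 437/1772·R5.
R2 ← R2 + 2481/1772·R5.
R3 ← R3 + 89/443·R5.
R4 ← R4 − 18/443·R5.
Reading off the reduced rows gives p = -4/3, q = -3, r = -1, s = 3/5, t = 2.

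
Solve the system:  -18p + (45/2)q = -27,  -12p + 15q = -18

infinitely many solutions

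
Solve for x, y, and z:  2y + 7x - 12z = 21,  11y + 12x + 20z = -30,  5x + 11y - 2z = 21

x = -1, y = 2, z = -2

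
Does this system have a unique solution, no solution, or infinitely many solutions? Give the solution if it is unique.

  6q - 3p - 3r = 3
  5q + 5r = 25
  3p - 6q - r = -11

p = 3, q = 3, r = 2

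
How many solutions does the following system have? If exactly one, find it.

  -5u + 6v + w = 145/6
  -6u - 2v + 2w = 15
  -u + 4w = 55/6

Row-reduce the augmented matrix:
R1 ← R1 / (-5).
R2 ← R2 + 6·R1.
R3 ← R3 + 1·R1.
R2 ← R2 / (-46/5).
R1 ← R1 + 6/5·R2.
R3 ← R3 + 6/5·R2.
R3 ← R3 / (85/23).
R1 ← R1 + 7/23·R3.
R2 ← R2 + 2/23·R3.
Reading off the reduced rows gives u = -5/2, v = 5/3, w = 5/3.

u = -5/2, v = 5/3, w = 5/3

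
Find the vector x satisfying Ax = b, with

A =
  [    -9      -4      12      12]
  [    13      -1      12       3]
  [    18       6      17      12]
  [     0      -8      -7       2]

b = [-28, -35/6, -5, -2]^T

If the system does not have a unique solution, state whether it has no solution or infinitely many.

x_1 = 2/3, x_2 = 1, x_3 = -1, x_4 = -1/2

Row-reduce the augmented matrix:
R1 ← R1 / (-9).
R2 ← R2 − 13·R1.
R3 ← R3 − 18·R1.
R2 ← R2 / (-61/9).
R1 ← R1 − 4/9·R2.
R3 ← R3 + 2·R2.
R4 ← R4 + 8·R2.
R3 ← R3 / (1973/61).
R1 ← R1 − 36/61·R3.
R2 ← R2 + 264/61·R3.
R4 ← R4 + 2539/61·R3.
R4 ← R4 / (32764/1973).
R1 ← R1 + 1080/1973·R4.
R2 ← R2 − 2001/1973·R4.
R3 ← R3 − 1830/1973·R4.
Reading off the reduced rows gives x_1 = 2/3, x_2 = 1, x_3 = -1, x_4 = -1/2.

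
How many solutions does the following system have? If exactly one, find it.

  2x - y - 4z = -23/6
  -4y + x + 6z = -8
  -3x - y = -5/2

Row-reduce the augmented matrix:
R1 ← R1 / (2).
R2 ← R2 − 1·R1.
R3 ← R3 + 3·R1.
R2 ← R2 / (-7/2).
R1 ← R1 + 1/2·R2.
R3 ← R3 + 5/2·R2.
R3 ← R3 / (-82/7).
R1 ← R1 + 22/7·R3.
R2 ← R2 + 16/7·R3.
Reading off the reduced rows gives x = 0, y = 5/2, z = 1/3.

x = 0, y = 5/2, z = 1/3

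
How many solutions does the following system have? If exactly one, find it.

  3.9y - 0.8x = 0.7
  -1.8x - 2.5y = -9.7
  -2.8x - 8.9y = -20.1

Row-reduce the augmented matrix:
R1 ← R1 / (-4/5).
R2 ← R2 + 9/5·R1.
R3 ← R3 + 14/5·R1.
R2 ← R2 / (-451/40).
R1 ← R1 + 39/8·R2.
R3 ← R3 + 451/20·R2.
R3 reduces to 0 = 0, so the extra equation is consistent.
Reading off the reduced rows gives x = 4, y = 1.

x = 4, y = 1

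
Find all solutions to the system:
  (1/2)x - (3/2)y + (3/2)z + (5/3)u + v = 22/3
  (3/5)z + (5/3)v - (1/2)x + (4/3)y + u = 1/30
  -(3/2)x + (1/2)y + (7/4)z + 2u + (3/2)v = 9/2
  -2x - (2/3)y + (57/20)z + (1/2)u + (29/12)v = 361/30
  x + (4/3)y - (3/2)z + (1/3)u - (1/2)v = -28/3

no solution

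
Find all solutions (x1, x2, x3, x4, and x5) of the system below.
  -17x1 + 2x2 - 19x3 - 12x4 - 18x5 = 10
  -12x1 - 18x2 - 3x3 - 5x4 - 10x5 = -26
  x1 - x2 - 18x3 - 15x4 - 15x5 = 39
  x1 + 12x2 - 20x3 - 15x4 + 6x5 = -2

infinitely many solutions

Row-reduce:
R1 ← R1 / (-17).
R2 ← R2 + 12·R1.
R3 ← R3 − 1·R1.
R4 ← R4 − 1·R1.
R2 ← R2 / (-330/17).
R1 ← R1 + 2/17·R2.
R3 ← R3 + 15/17·R2.
R4 ← R4 − 206/17·R2.
R3 ← R3 / (-431/22).
R1 ← R1 − 58/55·R3.
R2 ← R2 + 59/110·R3.
R4 ← R4 + 804/55·R3.
R4 ← R4 / (-11006/6465).
R1 ← R1 + 1093/6465·R4.
R2 ← R2 − 1652/6465·R4.
R3 ← R3 − 349/431·R4.
Rank is 4 with 5 unknowns, leaving x5 free.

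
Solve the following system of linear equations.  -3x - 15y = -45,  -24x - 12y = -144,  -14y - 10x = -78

Row-reduce the augmented matrix:
R1 ← R1 / (-3).
R2 ← R2 + 24·R1.
R3 ← R3 + 10·R1.
R2 ← R2 / (108).
R1 ← R1 − 5·R2.
R3 ← R3 − 36·R2.
R3 reduces to 0 = 0, so the extra equation is consistent.
Reading off the reduced rows gives x = 5, y = 2.

x = 5, y = 2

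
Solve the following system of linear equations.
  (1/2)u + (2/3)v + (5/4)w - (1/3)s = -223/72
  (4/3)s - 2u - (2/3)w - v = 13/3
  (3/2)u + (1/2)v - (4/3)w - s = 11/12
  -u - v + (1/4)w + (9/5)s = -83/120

Row-reduce the augmented matrix:
R1 ← R1 / (1/2).
R2 ← R2 + 2·R1.
R3 ← R3 − 3/2·R1.
R4 ← R4 + 1·R1.
R2 ← R2 / (5/3).
R1 ← R1 − 4/3·R2.
R3 ← R3 + 3/2·R2.
R4 ← R4 − 1/3·R2.
R3 ← R3 / (-71/60).
R1 ← R1 + 29/30·R3.
R2 ← R2 − 13/5·R3.
R4 ← R4 − 113/60·R3.
R4 ← R4 / (17/15).
R1 ← R1 + 2/3·R4.
Reading off the reduced rows gives u = -5/2, v = 5/3, w = -5/2, s = -1/2.

u = -5/2, v = 5/3, w = -5/2, s = -1/2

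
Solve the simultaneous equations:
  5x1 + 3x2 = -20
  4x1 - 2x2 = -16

Row-reduce the augmented matrix:
R1 ← R1 / (5).
R2 ← R2 − 4·R1.
R2 ← R2 / (-22/5).
R1 ← R1 − 3/5·R2.
Reading off the reduced rows gives x1 = -4, x2 = 0.

x1 = -4, x2 = 0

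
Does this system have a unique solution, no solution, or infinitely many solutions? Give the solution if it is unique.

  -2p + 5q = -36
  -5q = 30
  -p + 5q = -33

Row-reduce the augmented matrix:
R1 ← R1 / (-2).
R3 ← R3 + 1·R1.
R2 ← R2 / (-5).
R1 ← R1 + 5/2·R2.
R3 ← R3 − 5/2·R2.
R3 reduces to 0 = 0, so the extra equation is consistent.
Reading off the reduced rows gives p = 3, q = -6.

p = 3, q = -6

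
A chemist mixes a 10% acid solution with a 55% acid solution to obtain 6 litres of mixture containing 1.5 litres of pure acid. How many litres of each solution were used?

litres of solution A: 4, litres of solution B: 2

Let a = litres of solution A, b = litres of solution B.
  a + b = 6
  (1/10)a + (11/20)b = 3/2
Row-reduce the augmented matrix:
R2 ← R2 − 1/10·R1.
R2 ← R2 / (9/20).
R1 ← R1 − 1·R2.
Reading off the reduced rows gives a = 4, b = 2.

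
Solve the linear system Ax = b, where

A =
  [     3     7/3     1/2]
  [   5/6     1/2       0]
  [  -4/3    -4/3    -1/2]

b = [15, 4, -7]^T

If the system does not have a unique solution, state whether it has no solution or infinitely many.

infinitely many solutions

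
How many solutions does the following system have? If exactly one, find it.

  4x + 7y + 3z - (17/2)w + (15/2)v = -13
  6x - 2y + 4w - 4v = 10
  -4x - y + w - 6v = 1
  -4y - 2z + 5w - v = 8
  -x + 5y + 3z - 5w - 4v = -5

Row-reduce:
R1 ← R1 / (4).
R2 ← R2 − 6·R1.
R3 ← R3 + 4·R1.
R5 ← R5 + 1·R1.
R2 ← R2 / (-25/2).
R1 ← R1 − 7/4·R2.
R3 ← R3 − 6·R2.
R4 ← R4 + 4·R2.
R5 ← R5 − 27/4·R2.
R3 ← R3 / (21/25).
R1 ← R1 − 3/25·R3.
R2 ← R2 − 9/25·R3.
R4 ← R4 + 14/25·R3.
R5 ← R5 − 33/25·R3.
Swap R4 and R5.
R4 ← R4 / (15/14).
R1 ← R1 − 1/7·R4.
R2 ← R2 + 11/7·R4.
R3 ← R3 − 9/14·R4.
Rank is 4 with 5 unknowns, leaving v free.

infinitely many solutions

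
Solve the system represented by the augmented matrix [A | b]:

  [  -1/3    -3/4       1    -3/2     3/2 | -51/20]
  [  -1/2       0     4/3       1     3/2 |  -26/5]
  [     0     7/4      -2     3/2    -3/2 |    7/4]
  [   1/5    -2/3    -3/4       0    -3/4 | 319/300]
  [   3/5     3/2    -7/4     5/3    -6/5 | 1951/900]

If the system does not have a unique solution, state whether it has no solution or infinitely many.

x_1 = 12/5, x_2 = 1, x_3 = 1, x_4 = -4/3, x_5 = -8/3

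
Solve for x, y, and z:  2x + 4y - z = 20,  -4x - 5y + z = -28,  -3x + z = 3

x = 1, y = 6, z = 6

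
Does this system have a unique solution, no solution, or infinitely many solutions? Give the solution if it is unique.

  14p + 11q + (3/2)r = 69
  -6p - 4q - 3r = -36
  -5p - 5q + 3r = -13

Row-reduce:
R1 ← R1 / (14).
R2 ← R2 + 6·R1.
R3 ← R3 + 5·R1.
R2 ← R2 / (5/7).
R1 ← R1 − 11/14·R2.
R3 ← R3 + 15/14·R2.
Row 3 reduces to 0 = 2, a contradiction. The system is inconsistent.

no solution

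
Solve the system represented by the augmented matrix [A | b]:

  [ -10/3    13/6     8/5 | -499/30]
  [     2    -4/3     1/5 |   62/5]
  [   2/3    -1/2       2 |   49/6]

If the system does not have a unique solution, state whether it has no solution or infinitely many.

Row-reduce:
R1 ← R1 / (-10/3).
R2 ← R2 − 2·R1.
R3 ← R3 − 2/3·R1.
R2 ← R2 / (-1/30).
R1 ← R1 + 13/20·R2.
R3 ← R3 + 1/15·R2.
Rank is 2 with 3 unknowns, leaving x_3 free.

infinitely many solutions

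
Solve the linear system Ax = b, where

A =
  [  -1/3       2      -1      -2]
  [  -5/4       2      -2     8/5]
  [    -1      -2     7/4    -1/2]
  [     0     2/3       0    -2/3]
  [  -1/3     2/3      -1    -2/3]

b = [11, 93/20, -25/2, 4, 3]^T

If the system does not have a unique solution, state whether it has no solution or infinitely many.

Row-reduce the augmented matrix:
R1 ← R1 / (-1/3).
R2 ← R2 + 5/4·R1.
R3 ← R3 + 1·R1.
R5 ← R5 + 1/3·R1.
R2 ← R2 / (-11/2).
R1 ← R1 + 6·R2.
R3 ← R3 + 8·R2.
R4 ← R4 − 2/3·R2.
R5 ← R5 + 4/3·R2.
R3 ← R3 / (97/44).
R1 ← R1 − 12/11·R3.
R2 ← R2 + 7/22·R3.
R4 ← R4 − 7/33·R3.
R5 ← R5 + 14/33·R3.
R4 ← R4 / (1718/1455).
R1 ← R1 + 48/485·R4.
R2 ← R2 + 1344/485·R4.
R3 ← R3 + 1702/485·R4.
R5 ← R5 + 3436/1455·R4.
R5 reduces to 0 = 0, so the extra equation is consistent.
Reading off the reduced rows gives x_1 = 3, x_2 = 5, x_3 = 0, x_4 = -1.

x_1 = 3, x_2 = 5, x_3 = 0, x_4 = -1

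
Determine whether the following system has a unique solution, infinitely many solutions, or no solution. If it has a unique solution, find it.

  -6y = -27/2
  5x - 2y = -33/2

Row-reduce the augmented matrix:
Swap R1 and R2.
R1 ← R1 / (5).
R2 ← R2 / (-6).
R1 ← R1 + 2/5·R2.
Reading off the reduced rows gives x = -12/5, y = 9/4.

x = -12/5, y = 9/4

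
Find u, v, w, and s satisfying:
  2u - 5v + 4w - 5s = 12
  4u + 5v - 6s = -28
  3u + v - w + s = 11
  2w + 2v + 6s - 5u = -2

Row-reduce the augmented matrix:
R1 ← R1 / (2).
R2 ← R2 − 4·R1.
R3 ← R3 − 3·R1.
R4 ← R4 + 5·R1.
R2 ← R2 / (15).
R1 ← R1 + 5/2·R2.
R3 ← R3 − 17/2·R2.
R4 ← R4 + 21/2·R2.
R3 ← R3 / (-37/15).
R1 ← R1 − 2/3·R3.
R2 ← R2 + 8/15·R3.
R4 ← R4 − 32/5·R3.
R4 ← R4 / (923/74).
R1 ← R1 + 11/74·R4.
R2 ← R2 + 40/37·R4.
R3 ← R3 + 187/74·R4.
Reading off the reduced rows gives u = 4, v = -4, w = 1, s = 4.

u = 4, v = -4, w = 1, s = 4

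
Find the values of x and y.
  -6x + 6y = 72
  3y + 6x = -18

Row-reduce the augmented matrix:
R1 ← R1 / (-6).
R2 ← R2 − 6·R1.
R2 ← R2 / (9).
R1 ← R1 + 1·R2.
Reading off the reduced rows gives x = -6, y = 6.

x = -6, y = 6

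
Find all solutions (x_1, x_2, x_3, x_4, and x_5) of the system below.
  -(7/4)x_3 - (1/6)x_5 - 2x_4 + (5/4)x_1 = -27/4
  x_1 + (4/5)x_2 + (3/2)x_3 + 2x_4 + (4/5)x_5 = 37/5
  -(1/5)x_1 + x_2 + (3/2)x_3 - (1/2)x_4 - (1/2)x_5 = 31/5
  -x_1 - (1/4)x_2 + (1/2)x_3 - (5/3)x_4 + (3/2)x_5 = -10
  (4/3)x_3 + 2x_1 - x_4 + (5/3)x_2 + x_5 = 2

Row-reduce the augmented matrix:
R1 ← R1 / (5/4).
R2 ← R2 − 1·R1.
R3 ← R3 + 1/5·R1.
R4 ← R4 + 1·R1.
R5 ← R5 − 2·R1.
R2 ← R2 / (4/5).
R3 ← R3 − 1·R2.
R4 ← R4 + 1/4·R2.
R5 ← R5 − 5/3·R2.
R3 ← R3 / (-481/200).
R1 ← R1 + 7/5·R3.
R2 ← R2 − 29/8·R3.
R4 ← R4 − 1/160·R3.
R5 ← R5 + 229/120·R3.
R4 ← R4 / (-24883/11544).
R1 ← R1 − 720/481·R4.
R2 ← R2 + 3385/962·R4.
R3 ← R3 − 1064/481·R4.
R5 ← R5 + 3113/2886·R4.
R5 ← R5 / (-36236/223947).
R1 ← R1 − 49790/24883·R5.
R2 ← R2 + 101662/24883·R5.
R3 ← R3 − 179264/74649·R5.
R4 ← R4 + 19093/24883·R5.
Reading off the reduced rows gives x_1 = -1, x_2 = 6, x_3 = 0, x_4 = 3, x_5 = -3.

x_1 = -1, x_2 = 6, x_3 = 0, x_4 = 3, x_5 = -3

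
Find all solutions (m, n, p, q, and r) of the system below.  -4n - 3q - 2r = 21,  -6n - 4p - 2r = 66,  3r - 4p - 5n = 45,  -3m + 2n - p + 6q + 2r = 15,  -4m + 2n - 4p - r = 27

Row-reduce the augmented matrix:
Swap R1 and R4.
R1 ← R1 / (-3).
R5 ← R5 + 4·R1.
R2 ← R2 / (-6).
R1 ← R1 + 2/3·R2.
R3 ← R3 + 5·R2.
R4 ← R4 + 4·R2.
R5 ← R5 + 2/3·R2.
R3 ← R3 / (-2/3).
R1 ← R1 − 7/9·R3.
R2 ← R2 − 2/3·R3.
R4 ← R4 − 8/3·R3.
R5 ← R5 + 20/9·R3.
R4 ← R4 / (-3).
R1 ← R1 + 2·R4.
R5 ← R5 + 8·R4.
R5 ← R5 / (-67).
R1 ← R1 + 7·R5.
R2 ← R2 − 5·R5.
R3 ← R3 + 7·R5.
R4 ← R4 + 6·R5.
Reading off the reduced rows gives m = -3, n = -6, p = -6, q = 3, r = -3.

m = -3, n = -6, p = -6, q = 3, r = -3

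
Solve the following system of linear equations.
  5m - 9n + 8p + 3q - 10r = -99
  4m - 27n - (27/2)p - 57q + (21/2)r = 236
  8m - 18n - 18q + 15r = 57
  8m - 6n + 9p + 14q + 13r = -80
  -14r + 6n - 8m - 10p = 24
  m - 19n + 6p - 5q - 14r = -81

Row-reduce:
R1 ← R1 / (5).
R2 ← R2 − 4·R1.
R3 ← R3 − 8·R1.
R4 ← R4 − 8·R1.
R5 ← R5 + 8·R1.
R6 ← R6 − 1·R1.
R2 ← R2 / (-99/5).
R1 ← R1 + 9/5·R2.
R3 ← R3 + 18/5·R2.
R4 ← R4 − 42/5·R2.
R5 ← R5 + 42/5·R2.
R6 ← R6 + 86/5·R2.
R3 ← R3 / (-101/11).
R1 ← R1 − 75/22·R3.
R2 ← R2 − 199/198·R3.
R4 ← R4 + 404/33·R3.
R5 ← R5 − 371/33·R3.
R6 ← R6 − 2147/99·R3.
Swap R4 and R5.
R4 ← R4 / (1546/101).
R1 ← R1 − 156/101·R4.
R2 ← R2 − 511/303·R4.
R3 ← R3 − 132/101·R4.
R6 ← R6 − 5350/303·R4.
Swap R5 and R6.
R5 ← R5 / (97004/2319).
R1 ← R1 − 10797/1546·R5.
R2 ← R2 − 5873/2319·R5.
R3 ← R3 + 2062/773·R5.
R4 ← R4 + 405/1546·R5.
Row 6 reduces to 0 = 4/3, a contradiction. The system is inconsistent.

no solution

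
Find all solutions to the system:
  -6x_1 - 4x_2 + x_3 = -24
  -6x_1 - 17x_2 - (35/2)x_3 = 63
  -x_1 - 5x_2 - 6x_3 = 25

infinitely many solutions

Row-reduce:
R1 ← R1 / (-6).
R2 ← R2 + 6·R1.
R3 ← R3 + 1·R1.
R2 ← R2 / (-13).
R1 ← R1 − 2/3·R2.
R3 ← R3 + 13/3·R2.
Rank is 2 with 3 unknowns, leaving x_3 free.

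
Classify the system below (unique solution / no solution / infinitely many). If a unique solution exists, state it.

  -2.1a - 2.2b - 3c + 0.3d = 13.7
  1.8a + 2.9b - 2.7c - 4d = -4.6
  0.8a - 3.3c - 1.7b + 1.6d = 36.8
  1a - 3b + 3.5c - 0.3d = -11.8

a = 5, b = -2, c = -6, d = 6

Row-reduce the augmented matrix:
R1 ← R1 / (-21/10).
R2 ← R2 − 9/5·R1.
R3 ← R3 − 4/5·R1.
R4 ← R4 − 1·R1.
R2 ← R2 / (71/70).
R1 ← R1 − 22/21·R2.
R3 ← R3 + 533/210·R2.
R4 ← R4 + 85/21·R2.
R3 ← R3 / (-1252/71).
R1 ← R1 − 488/71·R3.
R2 ← R2 + 369/71·R3.
R4 ← R4 + 2693/142·R3.
R4 ← R4 / (-257821/37560).
R1 ← R1 − 1159/1565·R4.
R2 ← R2 + 8983/6260·R4.
R3 ← R3 − 8149/18780·R4.
Reading off the reduced rows gives a = 5, b = -2, c = -6, d = 6.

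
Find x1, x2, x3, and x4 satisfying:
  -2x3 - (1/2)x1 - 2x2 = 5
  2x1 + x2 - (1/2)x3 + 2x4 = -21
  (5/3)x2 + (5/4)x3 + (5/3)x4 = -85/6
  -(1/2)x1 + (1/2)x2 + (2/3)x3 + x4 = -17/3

Row-reduce the augmented matrix:
R1 ← R1 / (-1/2).
R2 ← R2 − 2·R1.
R4 ← R4 + 1/2·R1.
R2 ← R2 / (-7).
R1 ← R1 − 4·R2.
R3 ← R3 − 5/3·R2.
R4 ← R4 − 5/2·R2.
R3 ← R3 / (-65/84).
R1 ← R1 + 6/7·R3.
R2 ← R2 − 17/14·R3.
R4 ← R4 + 31/84·R3.
R4 ← R4 / (9/13).
R1 ← R1 + 16/13·R4.
R2 ← R2 − 40/13·R4.
R3 ← R3 + 36/13·R4.
Reading off the reduced rows gives x1 = -2, x2 = -4, x3 = 2, x4 = -6.

x1 = -2, x2 = -4, x3 = 2, x4 = -6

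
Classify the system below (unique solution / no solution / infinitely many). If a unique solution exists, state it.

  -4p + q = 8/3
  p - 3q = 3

p = -1, q = -4/3

Row-reduce the augmented matrix:
R1 ← R1 / (-4).
R2 ← R2 − 1·R1.
R2 ← R2 / (-11/4).
R1 ← R1 + 1/4·R2.
Reading off the reduced rows gives p = -1, q = -4/3.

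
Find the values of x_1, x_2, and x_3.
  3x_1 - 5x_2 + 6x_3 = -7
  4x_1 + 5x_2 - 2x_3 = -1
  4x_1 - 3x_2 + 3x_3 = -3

Row-reduce the augmented matrix:
R1 ← R1 / (3).
R2 ← R2 − 4·R1.
R3 ← R3 − 4·R1.
R2 ← R2 / (35/3).
R1 ← R1 + 5/3·R2.
R3 ← R3 − 11/3·R2.
R3 ← R3 / (-13/7).
R1 ← R1 − 4/7·R3.
R2 ← R2 + 6/7·R3.
Reading off the reduced rows gives x_1 = 0, x_2 = -1, x_3 = -2.

x_1 = 0, x_2 = -1, x_3 = -2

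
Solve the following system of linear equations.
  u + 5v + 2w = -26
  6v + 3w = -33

Row-reduce:
R2 ← R2 / (6).
R1 ← R1 − 5·R2.
Rank is 2 with 3 unknowns, leaving w free.

infinitely many solutions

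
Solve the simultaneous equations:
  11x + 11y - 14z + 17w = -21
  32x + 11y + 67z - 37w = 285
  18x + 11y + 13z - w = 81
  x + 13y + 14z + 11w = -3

infinitely many solutions

Row-reduce:
R1 ← R1 / (11).
R2 ← R2 − 32·R1.
R3 ← R3 − 18·R1.
R4 ← R4 − 1·R1.
R2 ← R2 / (-21).
R1 ← R1 − 1·R2.
R3 ← R3 + 7·R2.
R4 ← R4 − 12·R2.
Swap R3 and R4.
R3 ← R3 / (5916/77).
R1 ← R1 − 27/7·R3.
R2 ← R2 + 395/77·R3.
Rank is 3 with 4 unknowns, leaving w free.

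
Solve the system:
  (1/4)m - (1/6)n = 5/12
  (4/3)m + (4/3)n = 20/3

Row-reduce the augmented matrix:
R1 ← R1 / (1/4).
R2 ← R2 − 4/3·R1.
R2 ← R2 / (20/9).
R1 ← R1 + 2/3·R2.
Reading off the reduced rows gives m = 3, n = 2.

m = 3, n = 2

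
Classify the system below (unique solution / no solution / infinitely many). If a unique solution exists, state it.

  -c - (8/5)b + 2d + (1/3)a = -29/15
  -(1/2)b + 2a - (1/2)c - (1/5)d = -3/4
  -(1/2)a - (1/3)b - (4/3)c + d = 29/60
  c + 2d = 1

a = 1/5, b = 5/2, c = -1/2, d = 3/4

Row-reduce the augmented matrix:
R1 ← R1 / (1/3).
R2 ← R2 − 2·R1.
R3 ← R3 + 1/2·R1.
R2 ← R2 / (91/10).
R1 ← R1 + 24/5·R2.
R3 ← R3 + 41/15·R2.
R3 ← R3 / (-215/182).
R1 ← R1 + 9/91·R3.
R2 ← R2 − 55/91·R3.
R4 ← R4 − 1·R3.
R4 ← R4 / (7366/3225).
R1 ← R1 + 498/1075·R4.
R2 ← R2 + 754/645·R4.
R3 ← R3 + 916/3225·R4.
Reading off the reduced rows gives a = 1/5, b = 5/2, c = -1/2, d = 3/4.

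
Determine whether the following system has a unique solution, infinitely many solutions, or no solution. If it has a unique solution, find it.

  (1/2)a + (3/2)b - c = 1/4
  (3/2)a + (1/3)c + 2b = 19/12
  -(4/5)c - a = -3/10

Row-reduce the augmented matrix:
R1 ← R1 / (1/2).
R2 ← R2 − 3/2·R1.
R3 ← R3 + 1·R1.
R2 ← R2 / (-5/2).
R1 ← R1 − 3·R2.
R3 ← R3 − 3·R2.
R3 ← R3 / (6/5).
R1 ← R1 − 2·R3.
R2 ← R2 + 4/3·R3.
Reading off the reduced rows gives a = -1/2, b = 1, c = 1.

a = -1/2, b = 1, c = 1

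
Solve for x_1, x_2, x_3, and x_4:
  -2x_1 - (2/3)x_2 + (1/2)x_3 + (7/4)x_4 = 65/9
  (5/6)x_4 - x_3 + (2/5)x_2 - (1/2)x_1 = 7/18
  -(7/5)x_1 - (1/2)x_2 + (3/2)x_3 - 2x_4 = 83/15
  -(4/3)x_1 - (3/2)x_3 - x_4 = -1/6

x_1 = -3, x_2 = 5/3, x_3 = 7/3, x_4 = 2/3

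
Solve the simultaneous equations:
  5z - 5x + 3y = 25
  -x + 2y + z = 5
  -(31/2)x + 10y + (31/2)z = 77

Row-reduce:
R1 ← R1 / (-5).
R2 ← R2 + 1·R1.
R3 ← R3 + 31/2·R1.
R2 ← R2 / (7/5).
R1 ← R1 + 3/5·R2.
R3 ← R3 − 7/10·R2.
Row 3 reduces to 0 = -1/2, a contradiction. The system is inconsistent.

no solution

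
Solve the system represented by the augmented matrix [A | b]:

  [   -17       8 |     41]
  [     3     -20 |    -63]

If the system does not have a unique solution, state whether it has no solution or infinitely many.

Row-reduce the augmented matrix:
R1 ← R1 / (-17).
R2 ← R2 − 3·R1.
R2 ← R2 / (-316/17).
R1 ← R1 + 8/17·R2.
Reading off the reduced rows gives x_1 = -1, x_2 = 3.

x_1 = -1, x_2 = 3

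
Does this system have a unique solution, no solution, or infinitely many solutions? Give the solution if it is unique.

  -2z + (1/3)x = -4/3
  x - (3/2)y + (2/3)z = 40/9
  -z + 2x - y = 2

x = 0, y = -8/3, z = 2/3

Row-reduce the augmented matrix:
R1 ← R1 / (1/3).
R2 ← R2 − 1·R1.
R3 ← R3 − 2·R1.
R2 ← R2 / (-3/2).
R3 ← R3 + 1·R2.
R3 ← R3 / (59/9).
R1 ← R1 + 6·R3.
R2 ← R2 + 40/9·R3.
Reading off the reduced rows gives x = 0, y = -8/3, z = 2/3.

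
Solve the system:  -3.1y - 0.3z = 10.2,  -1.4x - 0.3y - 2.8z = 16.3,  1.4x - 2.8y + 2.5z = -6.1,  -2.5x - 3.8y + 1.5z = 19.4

Row-reduce the augmented matrix:
Swap R1 and R2.
R1 ← R1 / (-7/5).
R3 ← R3 − 7/5·R1.
R4 ← R4 + 5/2·R1.
R2 ← R2 / (-31/10).
R1 ← R1 − 3/14·R2.
R3 ← R3 + 31/10·R2.
R4 ← R4 + 457/140·R2.
Swap R3 and R4.
R3 ← R3 / (29581/4340).
R1 ← R1 − 859/434·R3.
R2 ← R2 − 3/31·R3.
R4 reduces to 0 = 0, so the extra equation is consistent.
Reading off the reduced rows gives x = -5, y = -3, z = -3.

x = -5, y = -3, z = -3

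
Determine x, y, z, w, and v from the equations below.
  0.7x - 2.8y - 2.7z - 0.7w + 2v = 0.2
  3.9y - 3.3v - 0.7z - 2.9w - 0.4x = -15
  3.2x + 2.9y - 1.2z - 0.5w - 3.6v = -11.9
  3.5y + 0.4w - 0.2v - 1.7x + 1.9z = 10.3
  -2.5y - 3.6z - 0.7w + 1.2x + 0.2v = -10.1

x = 1, y = 3, z = 1, w = 2, v = 6

Row-reduce the augmented matrix:
R1 ← R1 / (7/10).
R2 ← R2 + 2/5·R1.
R3 ← R3 − 16/5·R1.
R4 ← R4 + 17/10·R1.
R5 ← R5 − 6/5·R1.
R2 ← R2 / (23/10).
R1 ← R1 + 4·R2.
R3 ← R3 − 157/10·R2.
R4 ← R4 + 33/10·R2.
R5 ← R5 − 23/10·R2.
R3 ← R3 / (42589/1610).
R1 ← R1 + 1249/161·R3.
R2 ← R2 + 157/161·R3.
R4 ← R4 + 12679/1610·R3.
R5 ← R5 − 229/70·R3.
R4 ← R4 / (314131/212945).
R1 ← R1 − 28061/42589·R4.
R2 ← R2 + 21501/42589·R4.
R3 ← R3 − 40614/42589·R4.
R5 ← R5 − 144862/212945·R4.
R5 ← R5 / (-725333/314131).
R1 ← R1 + 400331/314131·R5.
R2 ← R2 + 40300/314131·R5.
R3 ← R3 + 413503/314131·R5.
R4 ← R4 − 458292/314131·R5.
Reading off the reduced rows gives x = 1, y = 3, z = 1, w = 2, v = 6.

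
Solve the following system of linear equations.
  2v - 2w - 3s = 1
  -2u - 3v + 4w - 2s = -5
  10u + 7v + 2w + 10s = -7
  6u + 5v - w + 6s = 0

no solution

Row-reduce:
Swap R1 and R2.
R1 ← R1 / (-2).
R3 ← R3 − 10·R1.
R4 ← R4 − 6·R1.
R2 ← R2 / (2).
R1 ← R1 − 3/2·R2.
R3 ← R3 + 8·R2.
R4 ← R4 + 4·R2.
R3 ← R3 / (14).
R1 ← R1 + 1/2·R3.
R2 ← R2 + 1·R3.
R4 ← R4 − 7·R3.
Row 4 reduces to 0 = 1, a contradiction. The system is inconsistent.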